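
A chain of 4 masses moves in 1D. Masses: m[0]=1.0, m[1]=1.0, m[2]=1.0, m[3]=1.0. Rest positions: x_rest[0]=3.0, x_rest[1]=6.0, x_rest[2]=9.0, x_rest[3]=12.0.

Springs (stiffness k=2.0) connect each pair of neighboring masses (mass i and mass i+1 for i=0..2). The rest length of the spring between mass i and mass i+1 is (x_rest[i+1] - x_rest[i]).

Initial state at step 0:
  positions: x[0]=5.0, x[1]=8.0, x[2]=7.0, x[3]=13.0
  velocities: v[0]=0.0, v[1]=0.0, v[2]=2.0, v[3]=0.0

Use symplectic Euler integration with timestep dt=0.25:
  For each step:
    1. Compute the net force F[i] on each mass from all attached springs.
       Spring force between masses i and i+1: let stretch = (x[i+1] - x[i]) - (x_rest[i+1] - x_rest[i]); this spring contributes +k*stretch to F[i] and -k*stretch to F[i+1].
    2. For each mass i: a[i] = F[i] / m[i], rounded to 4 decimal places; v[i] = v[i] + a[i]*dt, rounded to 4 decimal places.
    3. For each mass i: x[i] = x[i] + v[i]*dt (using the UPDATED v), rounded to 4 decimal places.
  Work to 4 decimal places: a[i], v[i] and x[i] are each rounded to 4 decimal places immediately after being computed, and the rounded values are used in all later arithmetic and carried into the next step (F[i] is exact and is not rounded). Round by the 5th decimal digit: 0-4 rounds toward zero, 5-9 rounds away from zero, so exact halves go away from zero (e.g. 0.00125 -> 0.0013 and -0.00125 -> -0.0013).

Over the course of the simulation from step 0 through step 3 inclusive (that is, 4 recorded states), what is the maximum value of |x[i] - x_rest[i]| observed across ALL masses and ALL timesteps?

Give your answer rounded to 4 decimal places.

Answer: 2.7872

Derivation:
Step 0: x=[5.0000 8.0000 7.0000 13.0000] v=[0.0000 0.0000 2.0000 0.0000]
Step 1: x=[5.0000 7.5000 8.3750 12.6250] v=[0.0000 -2.0000 5.5000 -1.5000]
Step 2: x=[4.9375 6.7969 10.1719 12.0938] v=[-0.2500 -2.8125 7.1875 -2.1250]
Step 3: x=[4.7324 6.2832 11.7872 11.6973] v=[-0.8203 -2.0547 6.4610 -1.5860]
Max displacement = 2.7872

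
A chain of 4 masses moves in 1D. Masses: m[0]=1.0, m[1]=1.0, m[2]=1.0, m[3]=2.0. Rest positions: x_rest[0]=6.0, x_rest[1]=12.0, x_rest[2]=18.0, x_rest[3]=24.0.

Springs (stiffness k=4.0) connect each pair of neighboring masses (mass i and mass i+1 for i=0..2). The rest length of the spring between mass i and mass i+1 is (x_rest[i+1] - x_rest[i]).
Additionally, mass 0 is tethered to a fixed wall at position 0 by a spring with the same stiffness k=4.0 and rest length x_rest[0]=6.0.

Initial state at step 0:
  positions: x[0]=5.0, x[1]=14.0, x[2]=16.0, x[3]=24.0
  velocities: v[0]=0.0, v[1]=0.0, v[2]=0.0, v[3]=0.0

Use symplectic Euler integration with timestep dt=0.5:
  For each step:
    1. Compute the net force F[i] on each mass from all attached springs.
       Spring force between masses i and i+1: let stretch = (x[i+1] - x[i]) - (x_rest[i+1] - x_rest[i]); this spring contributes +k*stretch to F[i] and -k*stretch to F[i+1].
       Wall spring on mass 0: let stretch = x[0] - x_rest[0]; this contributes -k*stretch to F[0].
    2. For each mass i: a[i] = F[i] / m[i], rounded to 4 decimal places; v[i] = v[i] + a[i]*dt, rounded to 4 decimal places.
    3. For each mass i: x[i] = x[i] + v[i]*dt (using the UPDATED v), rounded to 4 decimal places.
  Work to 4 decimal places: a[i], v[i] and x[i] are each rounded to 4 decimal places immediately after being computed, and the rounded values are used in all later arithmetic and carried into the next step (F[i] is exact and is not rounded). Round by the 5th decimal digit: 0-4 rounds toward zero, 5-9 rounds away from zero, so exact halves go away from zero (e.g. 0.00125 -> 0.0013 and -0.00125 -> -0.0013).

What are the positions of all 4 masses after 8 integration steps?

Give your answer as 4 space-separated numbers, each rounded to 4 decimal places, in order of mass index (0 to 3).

Answer: 5.6875 12.7188 17.6094 24.3047

Derivation:
Step 0: x=[5.0000 14.0000 16.0000 24.0000] v=[0.0000 0.0000 0.0000 0.0000]
Step 1: x=[9.0000 7.0000 22.0000 23.0000] v=[8.0000 -14.0000 12.0000 -2.0000]
Step 2: x=[2.0000 17.0000 14.0000 24.5000] v=[-14.0000 20.0000 -16.0000 3.0000]
Step 3: x=[8.0000 9.0000 19.5000 23.7500] v=[12.0000 -16.0000 11.0000 -1.5000]
Step 4: x=[7.0000 10.5000 18.7500 23.8750] v=[-2.0000 3.0000 -1.5000 0.2500]
Step 5: x=[2.5000 16.7500 14.8750 24.4375] v=[-9.0000 12.5000 -7.7500 1.1250]
Step 6: x=[9.7500 6.8750 22.4375 23.2188] v=[14.5000 -19.7500 15.1250 -2.4375]
Step 7: x=[4.3750 15.4375 15.2188 24.6094] v=[-10.7500 17.1250 -14.4374 2.7812]
Step 8: x=[5.6875 12.7188 17.6094 24.3047] v=[2.6250 -5.4374 4.7812 -0.6094]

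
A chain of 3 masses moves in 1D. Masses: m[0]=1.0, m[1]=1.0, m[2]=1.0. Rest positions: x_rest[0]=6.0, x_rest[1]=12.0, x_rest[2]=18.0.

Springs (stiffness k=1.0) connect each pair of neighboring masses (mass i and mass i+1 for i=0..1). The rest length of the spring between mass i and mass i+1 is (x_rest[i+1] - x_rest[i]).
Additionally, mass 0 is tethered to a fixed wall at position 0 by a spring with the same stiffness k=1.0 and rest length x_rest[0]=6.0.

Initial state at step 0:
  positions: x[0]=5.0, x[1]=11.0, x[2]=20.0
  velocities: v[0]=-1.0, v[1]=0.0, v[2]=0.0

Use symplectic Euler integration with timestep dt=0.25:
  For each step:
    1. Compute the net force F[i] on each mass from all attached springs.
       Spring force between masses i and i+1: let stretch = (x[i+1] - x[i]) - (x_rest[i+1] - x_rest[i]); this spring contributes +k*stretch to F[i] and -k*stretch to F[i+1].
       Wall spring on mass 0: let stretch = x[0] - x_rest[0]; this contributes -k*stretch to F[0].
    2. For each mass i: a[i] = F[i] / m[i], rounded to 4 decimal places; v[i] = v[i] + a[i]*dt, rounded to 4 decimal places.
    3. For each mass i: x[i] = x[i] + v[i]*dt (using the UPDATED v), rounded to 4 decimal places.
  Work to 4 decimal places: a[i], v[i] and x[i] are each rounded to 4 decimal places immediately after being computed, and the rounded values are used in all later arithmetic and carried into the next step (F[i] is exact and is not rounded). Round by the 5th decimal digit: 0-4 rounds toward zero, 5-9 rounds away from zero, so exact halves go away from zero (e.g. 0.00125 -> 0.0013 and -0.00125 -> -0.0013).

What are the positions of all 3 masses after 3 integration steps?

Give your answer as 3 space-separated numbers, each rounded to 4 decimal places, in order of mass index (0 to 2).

Answer: 4.7623 11.9158 18.9878

Derivation:
Step 0: x=[5.0000 11.0000 20.0000] v=[-1.0000 0.0000 0.0000]
Step 1: x=[4.8125 11.1875 19.8125] v=[-0.7500 0.7500 -0.7500]
Step 2: x=[4.7227 11.5156 19.4609] v=[-0.3594 1.3125 -1.4063]
Step 3: x=[4.7623 11.9158 18.9878] v=[0.1582 1.6006 -1.8926]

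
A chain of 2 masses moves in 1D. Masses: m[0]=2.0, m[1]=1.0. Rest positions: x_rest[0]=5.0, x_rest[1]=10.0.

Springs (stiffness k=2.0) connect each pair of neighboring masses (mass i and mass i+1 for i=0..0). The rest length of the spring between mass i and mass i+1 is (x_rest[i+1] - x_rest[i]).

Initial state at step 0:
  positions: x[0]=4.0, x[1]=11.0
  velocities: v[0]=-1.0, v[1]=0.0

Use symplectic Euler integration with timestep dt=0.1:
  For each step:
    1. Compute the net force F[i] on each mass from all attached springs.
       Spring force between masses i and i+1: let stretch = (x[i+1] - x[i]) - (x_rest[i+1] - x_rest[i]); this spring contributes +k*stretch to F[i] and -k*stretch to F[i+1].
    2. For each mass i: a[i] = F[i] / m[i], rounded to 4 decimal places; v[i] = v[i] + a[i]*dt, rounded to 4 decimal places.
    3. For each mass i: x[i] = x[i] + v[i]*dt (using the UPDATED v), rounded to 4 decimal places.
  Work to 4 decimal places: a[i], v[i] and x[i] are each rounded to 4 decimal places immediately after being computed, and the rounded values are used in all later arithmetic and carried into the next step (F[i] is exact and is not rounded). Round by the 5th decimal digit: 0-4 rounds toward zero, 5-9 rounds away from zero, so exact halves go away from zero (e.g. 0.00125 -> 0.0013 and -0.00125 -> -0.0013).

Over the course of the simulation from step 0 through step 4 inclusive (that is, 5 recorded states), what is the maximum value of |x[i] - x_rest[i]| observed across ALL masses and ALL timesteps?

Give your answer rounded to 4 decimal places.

Step 0: x=[4.0000 11.0000] v=[-1.0000 0.0000]
Step 1: x=[3.9200 10.9600] v=[-0.8000 -0.4000]
Step 2: x=[3.8604 10.8792] v=[-0.5960 -0.8080]
Step 3: x=[3.8210 10.7580] v=[-0.3941 -1.2118]
Step 4: x=[3.8010 10.5981] v=[-0.2004 -1.5992]
Max displacement = 1.1990

Answer: 1.1990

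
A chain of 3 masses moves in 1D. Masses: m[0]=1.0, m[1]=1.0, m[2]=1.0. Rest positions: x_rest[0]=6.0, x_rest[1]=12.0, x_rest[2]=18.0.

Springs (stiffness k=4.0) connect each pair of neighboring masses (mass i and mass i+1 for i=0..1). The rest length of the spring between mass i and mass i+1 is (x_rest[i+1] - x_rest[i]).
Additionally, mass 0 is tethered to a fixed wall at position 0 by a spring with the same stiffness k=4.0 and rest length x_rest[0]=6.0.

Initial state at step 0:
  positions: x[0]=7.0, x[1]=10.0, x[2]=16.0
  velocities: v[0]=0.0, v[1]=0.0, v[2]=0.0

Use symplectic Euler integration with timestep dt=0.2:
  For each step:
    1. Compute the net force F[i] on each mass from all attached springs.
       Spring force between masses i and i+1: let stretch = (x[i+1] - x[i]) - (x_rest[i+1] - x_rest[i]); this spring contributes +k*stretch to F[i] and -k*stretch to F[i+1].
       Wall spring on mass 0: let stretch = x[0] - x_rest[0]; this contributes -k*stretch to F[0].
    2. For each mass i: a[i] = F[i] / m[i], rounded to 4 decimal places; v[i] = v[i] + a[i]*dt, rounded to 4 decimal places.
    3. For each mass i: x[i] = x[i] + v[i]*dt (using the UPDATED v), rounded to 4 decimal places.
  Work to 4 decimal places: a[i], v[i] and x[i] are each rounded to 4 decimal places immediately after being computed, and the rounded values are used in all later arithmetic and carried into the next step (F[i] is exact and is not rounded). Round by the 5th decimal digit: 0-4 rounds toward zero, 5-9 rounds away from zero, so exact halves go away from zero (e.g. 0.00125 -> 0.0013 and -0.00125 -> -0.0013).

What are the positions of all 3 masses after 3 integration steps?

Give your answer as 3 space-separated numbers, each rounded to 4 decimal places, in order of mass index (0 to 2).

Step 0: x=[7.0000 10.0000 16.0000] v=[0.0000 0.0000 0.0000]
Step 1: x=[6.3600 10.4800 16.0000] v=[-3.2000 2.4000 0.0000]
Step 2: x=[5.3616 11.1840 16.0768] v=[-4.9920 3.5200 0.3840]
Step 3: x=[4.4369 11.7393 16.3308] v=[-4.6234 2.7763 1.2698]

Answer: 4.4369 11.7393 16.3308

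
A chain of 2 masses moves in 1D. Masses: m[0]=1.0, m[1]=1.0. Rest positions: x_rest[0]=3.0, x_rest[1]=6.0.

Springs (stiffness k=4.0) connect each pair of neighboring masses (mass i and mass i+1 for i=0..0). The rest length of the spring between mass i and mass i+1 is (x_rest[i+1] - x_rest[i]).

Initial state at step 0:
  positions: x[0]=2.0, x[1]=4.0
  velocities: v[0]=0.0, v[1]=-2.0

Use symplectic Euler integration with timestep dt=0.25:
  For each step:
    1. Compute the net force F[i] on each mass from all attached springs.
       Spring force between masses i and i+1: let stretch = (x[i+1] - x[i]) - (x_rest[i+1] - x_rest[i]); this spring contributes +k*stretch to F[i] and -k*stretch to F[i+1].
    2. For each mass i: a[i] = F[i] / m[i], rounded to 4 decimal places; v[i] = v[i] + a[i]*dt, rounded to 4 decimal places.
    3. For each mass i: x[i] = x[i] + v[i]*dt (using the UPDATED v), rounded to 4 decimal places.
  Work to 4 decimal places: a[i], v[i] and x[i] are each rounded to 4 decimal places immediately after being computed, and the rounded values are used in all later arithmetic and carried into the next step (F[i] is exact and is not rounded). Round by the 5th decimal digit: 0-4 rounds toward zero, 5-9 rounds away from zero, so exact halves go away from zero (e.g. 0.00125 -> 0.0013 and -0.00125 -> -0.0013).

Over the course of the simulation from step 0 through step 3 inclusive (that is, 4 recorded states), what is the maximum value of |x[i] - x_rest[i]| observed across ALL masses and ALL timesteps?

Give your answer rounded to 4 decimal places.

Answer: 2.3750

Derivation:
Step 0: x=[2.0000 4.0000] v=[0.0000 -2.0000]
Step 1: x=[1.7500 3.7500] v=[-1.0000 -1.0000]
Step 2: x=[1.2500 3.7500] v=[-2.0000 0.0000]
Step 3: x=[0.6250 3.8750] v=[-2.5000 0.5000]
Max displacement = 2.3750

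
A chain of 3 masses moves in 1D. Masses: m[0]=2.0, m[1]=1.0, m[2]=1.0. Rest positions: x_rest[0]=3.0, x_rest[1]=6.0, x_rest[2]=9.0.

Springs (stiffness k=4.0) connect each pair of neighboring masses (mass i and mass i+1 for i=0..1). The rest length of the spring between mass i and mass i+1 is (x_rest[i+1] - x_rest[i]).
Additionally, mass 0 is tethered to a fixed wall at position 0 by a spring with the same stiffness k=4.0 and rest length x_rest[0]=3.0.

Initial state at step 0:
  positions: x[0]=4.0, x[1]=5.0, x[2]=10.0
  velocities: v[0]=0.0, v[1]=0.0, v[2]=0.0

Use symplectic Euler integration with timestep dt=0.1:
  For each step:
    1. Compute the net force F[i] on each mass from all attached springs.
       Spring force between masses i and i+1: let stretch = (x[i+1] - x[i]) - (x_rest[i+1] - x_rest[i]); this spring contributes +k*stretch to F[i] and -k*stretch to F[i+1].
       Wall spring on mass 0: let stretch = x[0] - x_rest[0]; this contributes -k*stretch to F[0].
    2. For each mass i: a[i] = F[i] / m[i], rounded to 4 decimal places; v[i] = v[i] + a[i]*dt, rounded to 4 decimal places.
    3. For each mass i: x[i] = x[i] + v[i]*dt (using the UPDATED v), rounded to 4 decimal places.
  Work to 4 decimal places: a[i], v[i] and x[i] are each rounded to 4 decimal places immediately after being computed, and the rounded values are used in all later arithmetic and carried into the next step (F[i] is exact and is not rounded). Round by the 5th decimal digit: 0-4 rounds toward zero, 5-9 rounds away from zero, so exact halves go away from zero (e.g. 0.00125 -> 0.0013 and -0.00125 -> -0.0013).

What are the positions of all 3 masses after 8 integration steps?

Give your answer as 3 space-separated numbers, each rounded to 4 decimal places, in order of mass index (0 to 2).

Step 0: x=[4.0000 5.0000 10.0000] v=[0.0000 0.0000 0.0000]
Step 1: x=[3.9400 5.1600 9.9200] v=[-0.6000 1.6000 -0.8000]
Step 2: x=[3.8256 5.4616 9.7696] v=[-1.1440 3.0160 -1.5040]
Step 3: x=[3.6674 5.8701 9.5669] v=[-1.5819 4.0848 -2.0272]
Step 4: x=[3.4799 6.3383 9.3363] v=[-1.8748 4.6824 -2.3059]
Step 5: x=[3.2800 6.8121 9.1058] v=[-1.9991 4.7382 -2.3051]
Step 6: x=[3.0851 7.2364 8.9035] v=[-1.9487 4.2428 -2.0226]
Step 7: x=[2.9116 7.5613 8.7546] v=[-1.7355 3.2491 -1.4894]
Step 8: x=[2.7728 7.7480 8.6779] v=[-1.3879 1.8665 -0.7667]

Answer: 2.7728 7.7480 8.6779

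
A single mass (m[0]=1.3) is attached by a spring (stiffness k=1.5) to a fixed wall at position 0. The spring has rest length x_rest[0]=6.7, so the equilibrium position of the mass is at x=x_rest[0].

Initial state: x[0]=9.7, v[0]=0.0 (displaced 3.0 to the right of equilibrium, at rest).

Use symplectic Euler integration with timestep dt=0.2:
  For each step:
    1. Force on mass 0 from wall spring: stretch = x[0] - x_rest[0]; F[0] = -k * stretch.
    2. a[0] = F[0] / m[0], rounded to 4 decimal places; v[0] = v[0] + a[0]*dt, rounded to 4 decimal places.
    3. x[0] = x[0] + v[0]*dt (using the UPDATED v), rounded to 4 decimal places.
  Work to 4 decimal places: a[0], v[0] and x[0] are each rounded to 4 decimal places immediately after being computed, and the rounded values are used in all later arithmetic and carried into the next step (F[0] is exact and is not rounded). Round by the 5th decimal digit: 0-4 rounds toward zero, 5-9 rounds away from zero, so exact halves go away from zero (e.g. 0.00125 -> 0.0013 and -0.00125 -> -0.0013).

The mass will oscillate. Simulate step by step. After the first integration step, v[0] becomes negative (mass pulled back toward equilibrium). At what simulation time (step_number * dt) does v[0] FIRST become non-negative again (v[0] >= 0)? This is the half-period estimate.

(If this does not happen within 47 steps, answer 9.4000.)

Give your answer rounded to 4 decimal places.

Answer: 3.0000

Derivation:
Step 0: x=[9.7000] v=[0.0000]
Step 1: x=[9.5615] v=[-0.6923]
Step 2: x=[9.2910] v=[-1.3526]
Step 3: x=[8.9009] v=[-1.9505]
Step 4: x=[8.4092] v=[-2.4584]
Step 5: x=[7.8386] v=[-2.8528]
Step 6: x=[7.2155] v=[-3.1156]
Step 7: x=[6.5686] v=[-3.2346]
Step 8: x=[5.9277] v=[-3.2043]
Step 9: x=[5.3225] v=[-3.0261]
Step 10: x=[4.7809] v=[-2.7082]
Step 11: x=[4.3278] v=[-2.2653]
Step 12: x=[3.9842] v=[-1.7179]
Step 13: x=[3.7660] v=[-1.0912]
Step 14: x=[3.6832] v=[-0.4141]
Step 15: x=[3.7396] v=[0.2821]
First v>=0 after going negative at step 15, time=3.0000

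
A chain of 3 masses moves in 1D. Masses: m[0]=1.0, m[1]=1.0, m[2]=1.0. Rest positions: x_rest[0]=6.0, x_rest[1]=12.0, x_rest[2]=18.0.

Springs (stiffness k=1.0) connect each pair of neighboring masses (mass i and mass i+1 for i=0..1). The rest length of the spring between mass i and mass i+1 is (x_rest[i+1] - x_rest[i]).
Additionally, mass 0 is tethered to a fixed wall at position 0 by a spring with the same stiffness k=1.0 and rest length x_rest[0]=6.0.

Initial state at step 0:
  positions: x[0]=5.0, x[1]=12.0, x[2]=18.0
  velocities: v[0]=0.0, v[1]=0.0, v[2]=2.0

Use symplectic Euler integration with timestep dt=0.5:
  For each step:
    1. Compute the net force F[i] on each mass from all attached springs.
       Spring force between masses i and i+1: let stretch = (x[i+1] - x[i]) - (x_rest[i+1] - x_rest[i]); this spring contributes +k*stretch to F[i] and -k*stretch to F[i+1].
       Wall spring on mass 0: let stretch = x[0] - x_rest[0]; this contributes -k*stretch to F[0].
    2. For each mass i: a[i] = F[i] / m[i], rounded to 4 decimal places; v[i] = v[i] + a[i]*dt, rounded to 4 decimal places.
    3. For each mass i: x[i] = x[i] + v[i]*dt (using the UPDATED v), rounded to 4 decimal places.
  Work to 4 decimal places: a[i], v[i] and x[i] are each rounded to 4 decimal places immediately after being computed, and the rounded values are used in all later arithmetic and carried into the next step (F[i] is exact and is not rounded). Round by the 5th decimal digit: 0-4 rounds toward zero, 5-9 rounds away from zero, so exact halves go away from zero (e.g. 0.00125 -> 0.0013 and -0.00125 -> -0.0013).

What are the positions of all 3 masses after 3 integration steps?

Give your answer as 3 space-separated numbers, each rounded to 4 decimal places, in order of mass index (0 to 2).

Answer: 6.7188 12.3438 19.8907

Derivation:
Step 0: x=[5.0000 12.0000 18.0000] v=[0.0000 0.0000 2.0000]
Step 1: x=[5.5000 11.7500 19.0000] v=[1.0000 -0.5000 2.0000]
Step 2: x=[6.1875 11.7500 19.6875] v=[1.3750 0.0000 1.3750]
Step 3: x=[6.7188 12.3438 19.8907] v=[1.0625 1.1875 0.4063]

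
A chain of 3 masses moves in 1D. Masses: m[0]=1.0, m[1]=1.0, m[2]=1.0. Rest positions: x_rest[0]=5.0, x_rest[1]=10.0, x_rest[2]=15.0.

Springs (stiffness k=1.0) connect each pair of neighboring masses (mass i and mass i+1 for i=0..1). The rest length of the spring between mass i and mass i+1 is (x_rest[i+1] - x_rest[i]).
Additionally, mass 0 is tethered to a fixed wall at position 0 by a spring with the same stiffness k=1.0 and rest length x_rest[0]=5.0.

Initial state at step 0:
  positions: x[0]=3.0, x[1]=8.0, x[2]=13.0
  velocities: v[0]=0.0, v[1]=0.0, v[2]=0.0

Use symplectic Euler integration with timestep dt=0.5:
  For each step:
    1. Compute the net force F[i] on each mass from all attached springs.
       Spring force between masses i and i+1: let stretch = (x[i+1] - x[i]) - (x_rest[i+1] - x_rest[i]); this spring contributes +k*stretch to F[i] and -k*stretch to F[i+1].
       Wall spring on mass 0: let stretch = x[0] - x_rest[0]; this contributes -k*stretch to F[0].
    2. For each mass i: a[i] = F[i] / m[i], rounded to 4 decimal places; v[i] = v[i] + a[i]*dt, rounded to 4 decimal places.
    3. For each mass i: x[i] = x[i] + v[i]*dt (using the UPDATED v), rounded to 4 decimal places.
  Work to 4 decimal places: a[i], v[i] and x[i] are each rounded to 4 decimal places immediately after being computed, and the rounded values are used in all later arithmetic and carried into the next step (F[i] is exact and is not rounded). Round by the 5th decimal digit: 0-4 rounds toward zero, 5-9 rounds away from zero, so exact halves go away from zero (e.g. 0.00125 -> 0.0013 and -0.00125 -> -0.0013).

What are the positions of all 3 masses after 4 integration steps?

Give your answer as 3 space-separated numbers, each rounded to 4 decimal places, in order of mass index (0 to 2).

Answer: 5.2344 9.1094 13.1798

Derivation:
Step 0: x=[3.0000 8.0000 13.0000] v=[0.0000 0.0000 0.0000]
Step 1: x=[3.5000 8.0000 13.0000] v=[1.0000 0.0000 0.0000]
Step 2: x=[4.2500 8.1250 13.0000] v=[1.5000 0.2500 0.0000]
Step 3: x=[4.9063 8.5000 13.0313] v=[1.3125 0.7500 0.0625]
Step 4: x=[5.2344 9.1094 13.1798] v=[0.6562 1.2188 0.2969]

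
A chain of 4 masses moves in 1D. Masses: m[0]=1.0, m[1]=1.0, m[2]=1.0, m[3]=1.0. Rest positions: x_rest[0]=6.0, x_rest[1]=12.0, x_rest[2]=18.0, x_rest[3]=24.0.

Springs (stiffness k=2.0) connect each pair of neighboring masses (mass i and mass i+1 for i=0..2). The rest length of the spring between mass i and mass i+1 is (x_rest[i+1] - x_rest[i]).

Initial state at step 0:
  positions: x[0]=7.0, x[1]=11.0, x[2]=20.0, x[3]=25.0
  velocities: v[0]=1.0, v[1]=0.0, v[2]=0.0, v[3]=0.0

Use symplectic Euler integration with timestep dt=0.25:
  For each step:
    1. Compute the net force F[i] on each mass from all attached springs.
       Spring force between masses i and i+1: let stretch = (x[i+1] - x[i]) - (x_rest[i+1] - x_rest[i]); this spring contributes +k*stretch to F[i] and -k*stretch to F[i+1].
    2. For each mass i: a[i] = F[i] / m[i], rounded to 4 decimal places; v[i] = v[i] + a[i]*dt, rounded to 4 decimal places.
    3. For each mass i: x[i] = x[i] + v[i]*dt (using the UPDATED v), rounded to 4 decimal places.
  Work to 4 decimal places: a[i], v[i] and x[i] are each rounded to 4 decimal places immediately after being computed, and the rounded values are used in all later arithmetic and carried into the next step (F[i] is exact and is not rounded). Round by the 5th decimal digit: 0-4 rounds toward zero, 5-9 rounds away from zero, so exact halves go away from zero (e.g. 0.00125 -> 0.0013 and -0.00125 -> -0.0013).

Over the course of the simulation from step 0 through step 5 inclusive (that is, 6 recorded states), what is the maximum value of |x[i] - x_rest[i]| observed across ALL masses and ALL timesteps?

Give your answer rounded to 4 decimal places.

Step 0: x=[7.0000 11.0000 20.0000 25.0000] v=[1.0000 0.0000 0.0000 0.0000]
Step 1: x=[7.0000 11.6250 19.5000 25.1250] v=[0.0000 2.5000 -2.0000 0.5000]
Step 2: x=[6.8281 12.6563 18.7188 25.2969] v=[-0.6875 4.1250 -3.1250 0.6875]
Step 3: x=[6.6348 13.7169 18.0020 25.3965] v=[-0.7734 4.2422 -2.8672 0.3985]
Step 4: x=[6.5767 14.4278 17.6739 25.3218] v=[-0.2324 2.8437 -1.3125 -0.2988]
Step 5: x=[6.7500 14.5631 17.8960 25.0411] v=[0.6932 0.5412 0.8884 -1.1228]
Max displacement = 2.5631

Answer: 2.5631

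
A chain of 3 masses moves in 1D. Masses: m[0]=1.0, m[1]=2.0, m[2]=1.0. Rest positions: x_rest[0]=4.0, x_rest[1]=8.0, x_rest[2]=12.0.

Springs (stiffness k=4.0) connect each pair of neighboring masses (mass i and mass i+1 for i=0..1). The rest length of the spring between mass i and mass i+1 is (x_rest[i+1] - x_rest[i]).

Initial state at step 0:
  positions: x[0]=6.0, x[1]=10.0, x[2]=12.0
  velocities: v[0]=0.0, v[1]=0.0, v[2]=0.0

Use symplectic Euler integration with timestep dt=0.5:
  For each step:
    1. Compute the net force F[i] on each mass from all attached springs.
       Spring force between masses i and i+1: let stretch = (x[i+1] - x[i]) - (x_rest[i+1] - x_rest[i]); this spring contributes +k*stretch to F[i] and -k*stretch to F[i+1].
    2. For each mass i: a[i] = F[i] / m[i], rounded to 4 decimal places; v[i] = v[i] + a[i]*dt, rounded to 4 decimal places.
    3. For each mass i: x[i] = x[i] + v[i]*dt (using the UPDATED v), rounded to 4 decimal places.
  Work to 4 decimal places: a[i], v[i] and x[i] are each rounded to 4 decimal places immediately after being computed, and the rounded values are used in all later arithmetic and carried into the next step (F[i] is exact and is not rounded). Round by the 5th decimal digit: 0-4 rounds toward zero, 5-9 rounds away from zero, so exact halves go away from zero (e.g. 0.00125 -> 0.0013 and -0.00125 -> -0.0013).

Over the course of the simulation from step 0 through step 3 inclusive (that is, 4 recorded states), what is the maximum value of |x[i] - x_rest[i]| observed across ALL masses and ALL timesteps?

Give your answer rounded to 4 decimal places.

Answer: 3.0000

Derivation:
Step 0: x=[6.0000 10.0000 12.0000] v=[0.0000 0.0000 0.0000]
Step 1: x=[6.0000 9.0000 14.0000] v=[0.0000 -2.0000 4.0000]
Step 2: x=[5.0000 9.0000 15.0000] v=[-2.0000 0.0000 2.0000]
Step 3: x=[4.0000 10.0000 14.0000] v=[-2.0000 2.0000 -2.0000]
Max displacement = 3.0000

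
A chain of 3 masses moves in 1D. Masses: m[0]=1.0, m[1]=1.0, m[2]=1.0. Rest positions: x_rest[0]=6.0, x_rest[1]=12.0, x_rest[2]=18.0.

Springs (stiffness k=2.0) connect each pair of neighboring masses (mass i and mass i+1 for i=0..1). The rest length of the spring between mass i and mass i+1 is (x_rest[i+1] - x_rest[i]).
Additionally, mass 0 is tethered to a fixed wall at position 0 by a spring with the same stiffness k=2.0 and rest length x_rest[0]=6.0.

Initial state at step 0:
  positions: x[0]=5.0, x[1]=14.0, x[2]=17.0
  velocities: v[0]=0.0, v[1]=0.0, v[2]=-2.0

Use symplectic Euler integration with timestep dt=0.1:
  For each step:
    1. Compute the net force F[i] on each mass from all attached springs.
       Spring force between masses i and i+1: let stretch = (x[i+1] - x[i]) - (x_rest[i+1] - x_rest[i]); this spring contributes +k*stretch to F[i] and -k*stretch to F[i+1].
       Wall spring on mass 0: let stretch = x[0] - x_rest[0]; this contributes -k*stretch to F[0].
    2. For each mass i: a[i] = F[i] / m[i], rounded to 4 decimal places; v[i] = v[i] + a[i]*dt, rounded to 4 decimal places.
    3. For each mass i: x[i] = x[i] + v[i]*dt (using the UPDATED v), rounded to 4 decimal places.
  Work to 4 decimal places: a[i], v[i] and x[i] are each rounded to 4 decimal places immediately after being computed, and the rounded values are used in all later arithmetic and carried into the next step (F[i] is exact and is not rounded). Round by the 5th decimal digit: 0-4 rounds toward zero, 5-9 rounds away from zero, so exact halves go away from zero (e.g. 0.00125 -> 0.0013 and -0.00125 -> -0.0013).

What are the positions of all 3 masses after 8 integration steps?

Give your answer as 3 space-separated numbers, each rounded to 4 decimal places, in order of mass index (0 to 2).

Step 0: x=[5.0000 14.0000 17.0000] v=[0.0000 0.0000 -2.0000]
Step 1: x=[5.0800 13.8800 16.8600] v=[0.8000 -1.2000 -1.4000]
Step 2: x=[5.2344 13.6436 16.7804] v=[1.5440 -2.3640 -0.7960]
Step 3: x=[5.4523 13.3018 16.7581] v=[2.1790 -3.4185 -0.2234]
Step 4: x=[5.7181 12.8721 16.7866] v=[2.6584 -4.2971 0.2853]
Step 5: x=[6.0127 12.3776 16.8568] v=[2.9456 -4.9450 0.7024]
Step 6: x=[6.3143 11.8454 16.9575] v=[3.0160 -5.3221 1.0066]
Step 7: x=[6.6002 11.3048 17.0759] v=[2.8594 -5.4059 1.1842]
Step 8: x=[6.8482 10.7855 17.1989] v=[2.4803 -5.1926 1.2300]

Answer: 6.8482 10.7855 17.1989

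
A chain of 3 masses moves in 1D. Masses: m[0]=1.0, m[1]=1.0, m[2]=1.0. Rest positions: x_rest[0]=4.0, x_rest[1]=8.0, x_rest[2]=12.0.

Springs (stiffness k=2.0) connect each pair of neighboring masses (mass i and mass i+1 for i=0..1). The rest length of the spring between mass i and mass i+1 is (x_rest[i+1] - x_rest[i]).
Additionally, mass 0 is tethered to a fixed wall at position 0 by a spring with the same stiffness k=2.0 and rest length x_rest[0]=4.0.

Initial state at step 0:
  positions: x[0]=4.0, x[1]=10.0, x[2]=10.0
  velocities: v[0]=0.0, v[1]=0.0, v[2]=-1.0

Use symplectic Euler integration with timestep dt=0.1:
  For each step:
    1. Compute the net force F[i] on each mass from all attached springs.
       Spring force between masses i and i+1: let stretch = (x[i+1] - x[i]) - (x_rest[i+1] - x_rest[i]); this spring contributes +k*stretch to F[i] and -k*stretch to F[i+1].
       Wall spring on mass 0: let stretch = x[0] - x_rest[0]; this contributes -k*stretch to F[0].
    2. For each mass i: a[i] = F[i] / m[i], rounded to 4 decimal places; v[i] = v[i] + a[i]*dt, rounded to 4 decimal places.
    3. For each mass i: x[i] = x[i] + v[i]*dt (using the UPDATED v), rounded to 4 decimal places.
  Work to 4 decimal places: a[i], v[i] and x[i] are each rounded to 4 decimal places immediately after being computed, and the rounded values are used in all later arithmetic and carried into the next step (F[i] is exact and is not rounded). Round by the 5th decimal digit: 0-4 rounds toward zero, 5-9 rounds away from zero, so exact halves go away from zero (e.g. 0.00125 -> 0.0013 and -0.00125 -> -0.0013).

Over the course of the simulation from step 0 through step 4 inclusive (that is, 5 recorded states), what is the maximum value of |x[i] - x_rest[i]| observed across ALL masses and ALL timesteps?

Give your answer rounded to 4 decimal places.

Step 0: x=[4.0000 10.0000 10.0000] v=[0.0000 0.0000 -1.0000]
Step 1: x=[4.0400 9.8800 9.9800] v=[0.4000 -1.2000 -0.2000]
Step 2: x=[4.1160 9.6452 10.0380] v=[0.7600 -2.3480 0.5800]
Step 3: x=[4.2203 9.3077 10.1681] v=[1.0426 -3.3753 1.3014]
Step 4: x=[4.3419 8.8856 10.3610] v=[1.2160 -4.2207 1.9293]
Max displacement = 2.0200

Answer: 2.0200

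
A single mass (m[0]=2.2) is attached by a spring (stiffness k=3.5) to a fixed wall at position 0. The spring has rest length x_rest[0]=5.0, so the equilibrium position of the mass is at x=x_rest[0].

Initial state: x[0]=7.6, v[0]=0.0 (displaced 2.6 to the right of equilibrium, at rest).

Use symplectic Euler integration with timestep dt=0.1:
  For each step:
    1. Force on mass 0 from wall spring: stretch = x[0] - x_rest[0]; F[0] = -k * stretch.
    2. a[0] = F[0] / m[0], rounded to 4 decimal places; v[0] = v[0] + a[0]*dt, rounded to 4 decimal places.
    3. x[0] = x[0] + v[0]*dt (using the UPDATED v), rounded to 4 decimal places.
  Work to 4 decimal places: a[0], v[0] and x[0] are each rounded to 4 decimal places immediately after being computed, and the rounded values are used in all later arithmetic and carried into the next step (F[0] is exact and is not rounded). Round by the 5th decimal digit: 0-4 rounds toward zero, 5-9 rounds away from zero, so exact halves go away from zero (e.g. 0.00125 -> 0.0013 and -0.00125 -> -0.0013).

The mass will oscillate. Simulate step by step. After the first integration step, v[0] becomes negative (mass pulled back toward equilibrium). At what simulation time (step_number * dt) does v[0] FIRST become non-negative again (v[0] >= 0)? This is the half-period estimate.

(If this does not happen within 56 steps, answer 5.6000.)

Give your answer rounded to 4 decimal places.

Answer: 2.5000

Derivation:
Step 0: x=[7.6000] v=[0.0000]
Step 1: x=[7.5586] v=[-0.4136]
Step 2: x=[7.4765] v=[-0.8207]
Step 3: x=[7.3550] v=[-1.2147]
Step 4: x=[7.1961] v=[-1.5894]
Step 5: x=[7.0022] v=[-1.9388]
Step 6: x=[6.7765] v=[-2.2573]
Step 7: x=[6.5225] v=[-2.5399]
Step 8: x=[6.2443] v=[-2.7821]
Step 9: x=[5.9463] v=[-2.9801]
Step 10: x=[5.6332] v=[-3.1307]
Step 11: x=[5.3101] v=[-3.2314]
Step 12: x=[4.9820] v=[-3.2807]
Step 13: x=[4.6542] v=[-3.2778]
Step 14: x=[4.3319] v=[-3.2228]
Step 15: x=[4.0203] v=[-3.1165]
Step 16: x=[3.7242] v=[-2.9606]
Step 17: x=[3.4484] v=[-2.7576]
Step 18: x=[3.1973] v=[-2.5108]
Step 19: x=[2.9749] v=[-2.2240]
Step 20: x=[2.7847] v=[-1.9018]
Step 21: x=[2.6298] v=[-1.5494]
Step 22: x=[2.5126] v=[-1.1723]
Step 23: x=[2.4349] v=[-0.7766]
Step 24: x=[2.3981] v=[-0.3685]
Step 25: x=[2.4026] v=[0.0454]
First v>=0 after going negative at step 25, time=2.5000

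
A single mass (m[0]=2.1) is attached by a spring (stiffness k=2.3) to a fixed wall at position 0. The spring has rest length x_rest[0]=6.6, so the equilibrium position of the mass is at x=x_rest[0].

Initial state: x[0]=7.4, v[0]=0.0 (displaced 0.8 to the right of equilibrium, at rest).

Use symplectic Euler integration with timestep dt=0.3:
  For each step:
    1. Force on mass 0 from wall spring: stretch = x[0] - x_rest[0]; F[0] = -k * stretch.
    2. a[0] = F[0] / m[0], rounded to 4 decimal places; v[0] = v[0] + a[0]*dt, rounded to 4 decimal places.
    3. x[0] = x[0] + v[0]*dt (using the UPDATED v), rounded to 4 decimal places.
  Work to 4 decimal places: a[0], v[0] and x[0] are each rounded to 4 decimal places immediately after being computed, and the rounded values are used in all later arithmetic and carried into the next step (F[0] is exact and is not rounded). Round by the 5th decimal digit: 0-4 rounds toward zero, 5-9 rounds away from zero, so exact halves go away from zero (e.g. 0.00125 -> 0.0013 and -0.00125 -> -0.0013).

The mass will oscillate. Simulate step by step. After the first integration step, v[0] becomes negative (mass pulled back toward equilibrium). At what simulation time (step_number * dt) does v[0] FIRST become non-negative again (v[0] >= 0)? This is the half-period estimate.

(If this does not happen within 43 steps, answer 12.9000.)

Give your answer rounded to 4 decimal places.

Step 0: x=[7.4000] v=[0.0000]
Step 1: x=[7.3211] v=[-0.2629]
Step 2: x=[7.1712] v=[-0.4998]
Step 3: x=[6.9650] v=[-0.6875]
Step 4: x=[6.7228] v=[-0.8074]
Step 5: x=[6.4685] v=[-0.8478]
Step 6: x=[6.2271] v=[-0.8046]
Step 7: x=[6.0225] v=[-0.6821]
Step 8: x=[5.8748] v=[-0.4924]
Step 9: x=[5.7986] v=[-0.2541]
Step 10: x=[5.8014] v=[0.0092]
First v>=0 after going negative at step 10, time=3.0000

Answer: 3.0000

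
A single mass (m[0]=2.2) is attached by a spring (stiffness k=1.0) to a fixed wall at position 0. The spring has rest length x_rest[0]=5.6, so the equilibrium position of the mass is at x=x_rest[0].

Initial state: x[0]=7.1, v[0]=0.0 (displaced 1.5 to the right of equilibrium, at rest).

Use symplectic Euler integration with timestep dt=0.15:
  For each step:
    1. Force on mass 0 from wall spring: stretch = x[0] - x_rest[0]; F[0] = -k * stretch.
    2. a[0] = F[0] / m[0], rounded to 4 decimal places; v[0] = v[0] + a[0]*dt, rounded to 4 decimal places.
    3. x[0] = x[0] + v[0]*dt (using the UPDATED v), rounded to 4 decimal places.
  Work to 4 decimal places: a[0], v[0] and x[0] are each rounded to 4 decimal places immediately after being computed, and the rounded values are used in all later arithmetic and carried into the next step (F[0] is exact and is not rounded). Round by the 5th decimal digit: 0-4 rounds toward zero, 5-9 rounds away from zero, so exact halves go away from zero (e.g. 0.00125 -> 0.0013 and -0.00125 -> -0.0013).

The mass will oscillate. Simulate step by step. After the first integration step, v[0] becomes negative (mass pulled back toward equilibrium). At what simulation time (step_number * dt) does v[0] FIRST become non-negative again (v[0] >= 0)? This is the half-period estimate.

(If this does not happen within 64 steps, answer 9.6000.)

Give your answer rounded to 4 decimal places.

Step 0: x=[7.1000] v=[0.0000]
Step 1: x=[7.0847] v=[-0.1023]
Step 2: x=[7.0542] v=[-0.2035]
Step 3: x=[7.0088] v=[-0.3027]
Step 4: x=[6.9490] v=[-0.3988]
Step 5: x=[6.8754] v=[-0.4908]
Step 6: x=[6.7887] v=[-0.5778]
Step 7: x=[6.6899] v=[-0.6588]
Step 8: x=[6.5799] v=[-0.7331]
Step 9: x=[6.4599] v=[-0.7999]
Step 10: x=[6.3311] v=[-0.8585]
Step 11: x=[6.1949] v=[-0.9083]
Step 12: x=[6.0526] v=[-0.9489]
Step 13: x=[5.9056] v=[-0.9798]
Step 14: x=[5.7555] v=[-1.0006]
Step 15: x=[5.6038] v=[-1.0112]
Step 16: x=[5.4521] v=[-1.0115]
Step 17: x=[5.3019] v=[-1.0014]
Step 18: x=[5.1547] v=[-0.9811]
Step 19: x=[5.0121] v=[-0.9507]
Step 20: x=[4.8755] v=[-0.9106]
Step 21: x=[4.7463] v=[-0.8612]
Step 22: x=[4.6259] v=[-0.8030]
Step 23: x=[4.5154] v=[-0.7366]
Step 24: x=[4.4160] v=[-0.6627]
Step 25: x=[4.3287] v=[-0.5820]
Step 26: x=[4.2544] v=[-0.4953]
Step 27: x=[4.1939] v=[-0.4036]
Step 28: x=[4.1477] v=[-0.3077]
Step 29: x=[4.1164] v=[-0.2087]
Step 30: x=[4.1003] v=[-0.1075]
Step 31: x=[4.0995] v=[-0.0052]
Step 32: x=[4.1141] v=[0.0971]
First v>=0 after going negative at step 32, time=4.8000

Answer: 4.8000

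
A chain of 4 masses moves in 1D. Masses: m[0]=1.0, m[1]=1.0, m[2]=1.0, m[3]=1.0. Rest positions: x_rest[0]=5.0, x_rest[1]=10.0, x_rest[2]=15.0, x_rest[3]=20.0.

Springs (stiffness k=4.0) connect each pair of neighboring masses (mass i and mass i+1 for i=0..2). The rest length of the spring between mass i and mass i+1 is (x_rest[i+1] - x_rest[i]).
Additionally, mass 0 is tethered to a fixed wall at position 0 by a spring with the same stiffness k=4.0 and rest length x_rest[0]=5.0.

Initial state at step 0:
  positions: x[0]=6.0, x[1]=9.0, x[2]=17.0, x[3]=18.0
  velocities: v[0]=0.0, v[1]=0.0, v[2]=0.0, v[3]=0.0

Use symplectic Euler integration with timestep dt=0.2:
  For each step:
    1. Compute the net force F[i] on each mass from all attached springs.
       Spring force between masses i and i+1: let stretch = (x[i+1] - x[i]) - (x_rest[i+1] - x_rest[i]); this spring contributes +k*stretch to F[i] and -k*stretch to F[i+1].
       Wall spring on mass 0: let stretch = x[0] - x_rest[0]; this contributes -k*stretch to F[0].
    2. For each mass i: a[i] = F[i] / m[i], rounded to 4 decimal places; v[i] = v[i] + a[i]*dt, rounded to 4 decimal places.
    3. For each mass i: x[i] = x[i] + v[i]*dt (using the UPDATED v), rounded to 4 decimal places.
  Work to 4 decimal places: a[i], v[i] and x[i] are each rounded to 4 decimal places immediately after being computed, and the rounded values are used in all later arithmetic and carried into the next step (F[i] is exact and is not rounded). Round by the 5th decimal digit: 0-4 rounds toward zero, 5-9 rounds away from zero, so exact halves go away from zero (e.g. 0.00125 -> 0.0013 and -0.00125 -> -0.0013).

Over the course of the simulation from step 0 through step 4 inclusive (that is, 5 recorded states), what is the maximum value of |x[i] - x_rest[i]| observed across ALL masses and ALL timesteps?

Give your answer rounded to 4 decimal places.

Step 0: x=[6.0000 9.0000 17.0000 18.0000] v=[0.0000 0.0000 0.0000 0.0000]
Step 1: x=[5.5200 9.8000 15.8800 18.6400] v=[-2.4000 4.0000 -5.6000 3.2000]
Step 2: x=[4.8416 10.8880 14.2288 19.6384] v=[-3.3920 5.4400 -8.2560 4.9920]
Step 3: x=[4.3560 11.5431 12.9086 20.5713] v=[-2.4282 3.2755 -6.6010 4.6643]
Step 4: x=[4.3233 11.2667 12.5960 21.0781] v=[-0.1633 -1.3818 -1.5632 2.5341]
Max displacement = 2.4040

Answer: 2.4040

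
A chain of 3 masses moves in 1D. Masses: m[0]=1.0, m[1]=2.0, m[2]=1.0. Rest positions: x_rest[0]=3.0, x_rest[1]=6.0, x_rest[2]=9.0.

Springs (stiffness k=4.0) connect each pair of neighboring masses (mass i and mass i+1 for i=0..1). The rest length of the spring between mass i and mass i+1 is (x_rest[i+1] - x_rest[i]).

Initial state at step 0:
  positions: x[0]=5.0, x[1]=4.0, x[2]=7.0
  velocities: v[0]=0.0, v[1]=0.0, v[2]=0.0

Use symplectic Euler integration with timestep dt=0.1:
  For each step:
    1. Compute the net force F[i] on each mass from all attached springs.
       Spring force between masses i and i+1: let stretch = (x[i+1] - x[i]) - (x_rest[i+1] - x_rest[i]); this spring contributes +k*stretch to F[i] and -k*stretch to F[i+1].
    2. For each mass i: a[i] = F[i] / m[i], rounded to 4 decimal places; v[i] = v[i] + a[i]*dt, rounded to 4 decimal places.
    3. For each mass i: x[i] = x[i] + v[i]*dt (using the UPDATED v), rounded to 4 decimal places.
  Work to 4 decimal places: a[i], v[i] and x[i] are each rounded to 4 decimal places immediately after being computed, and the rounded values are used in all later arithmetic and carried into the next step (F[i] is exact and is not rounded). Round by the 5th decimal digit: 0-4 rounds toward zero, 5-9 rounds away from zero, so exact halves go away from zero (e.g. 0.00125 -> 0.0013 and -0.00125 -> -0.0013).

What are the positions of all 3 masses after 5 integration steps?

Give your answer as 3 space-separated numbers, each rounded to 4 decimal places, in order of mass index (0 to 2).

Answer: 2.9185 4.9899 7.1015

Derivation:
Step 0: x=[5.0000 4.0000 7.0000] v=[0.0000 0.0000 0.0000]
Step 1: x=[4.8400 4.0800 7.0000] v=[-1.6000 0.8000 0.0000]
Step 2: x=[4.5296 4.2336 7.0032] v=[-3.1040 1.5360 0.0320]
Step 3: x=[4.0874 4.4485 7.0156] v=[-4.4224 2.1491 0.1242]
Step 4: x=[3.5396 4.7075 7.0453] v=[-5.4780 2.5903 0.2974]
Step 5: x=[2.9185 4.9899 7.1015] v=[-6.2108 2.8243 0.5623]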